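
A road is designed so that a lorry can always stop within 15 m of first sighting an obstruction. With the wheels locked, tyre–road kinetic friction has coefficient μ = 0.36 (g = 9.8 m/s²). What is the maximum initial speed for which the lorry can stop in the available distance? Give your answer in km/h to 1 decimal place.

a = μg = 0.36 × 9.8 = 3.528 m/s².
v²/(2a) = d ⇒ v = √(2 × 3.528 × 15) = √105.84 = 10.2879 m/s.
10.2879 m/s × 3.6 = 37.036 km/h.

Maximum speed ≈ 37.0 km/h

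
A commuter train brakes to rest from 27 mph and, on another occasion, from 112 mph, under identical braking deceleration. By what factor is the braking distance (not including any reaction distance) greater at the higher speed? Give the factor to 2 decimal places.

Braking distance d = v²/(2a), so with a fixed, d ∝ v².
Factor = (112/27)² = 4.1481² = 17.2067.

Factor ≈ 17.21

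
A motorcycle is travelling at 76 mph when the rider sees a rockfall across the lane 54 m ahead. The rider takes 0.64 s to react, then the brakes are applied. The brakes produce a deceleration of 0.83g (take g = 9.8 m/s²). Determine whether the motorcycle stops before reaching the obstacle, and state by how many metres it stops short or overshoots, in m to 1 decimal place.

76 mph × 0.44704 = 33.9750 m/s.
a = 0.83 × 9.8 = 8.134 m/s².
Reaction distance = 33.9750 × 0.64 = 21.744 m.
Braking distance = v²/(2a) = 1154.301 / 16.268 = 70.955 m.
Total stopping distance = 21.744 + 70.955 = 92.699 m, vs 54 m available — it cannot stop in time and overshoots by 92.699 − 54 = 38.699 m.

No — it overshoots by 38.7 m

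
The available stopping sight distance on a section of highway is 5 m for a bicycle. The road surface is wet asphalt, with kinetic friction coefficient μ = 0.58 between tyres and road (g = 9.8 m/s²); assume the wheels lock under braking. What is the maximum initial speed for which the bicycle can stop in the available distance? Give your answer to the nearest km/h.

Maximum speed ≈ 27 km/h

a = μg = 0.58 × 9.8 = 5.684 m/s².
v²/(2a) = d ⇒ v = √(2 × 5.684 × 5) = √56.84 = 7.5392 m/s.
7.5392 m/s × 3.6 = 27.141 km/h.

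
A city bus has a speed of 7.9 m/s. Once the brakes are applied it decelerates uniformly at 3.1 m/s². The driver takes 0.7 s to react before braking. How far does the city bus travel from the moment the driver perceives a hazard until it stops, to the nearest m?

Total stopping distance ≈ 16 m

Reaction distance = v·t_r = 7.9000 × 0.7 = 5.530 m.
Braking distance = v²/(2a) = 7.9000² / (2 × 3.100) = 62.410 / 6.200 = 10.066 m.
Total = 5.530 + 10.066 = 15.596 m.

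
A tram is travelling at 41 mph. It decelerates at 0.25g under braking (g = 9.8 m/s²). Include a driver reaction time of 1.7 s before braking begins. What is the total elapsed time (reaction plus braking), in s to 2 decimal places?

Total time ≈ 9.18 s

41 mph × 0.44704 = 18.3286 m/s.
a = 0.25 × 9.8 = 2.450 m/s².
Braking time = v/a = 18.3286 / 2.450 = 7.481 s.
Total = 1.7 + 7.481 = 9.181 s.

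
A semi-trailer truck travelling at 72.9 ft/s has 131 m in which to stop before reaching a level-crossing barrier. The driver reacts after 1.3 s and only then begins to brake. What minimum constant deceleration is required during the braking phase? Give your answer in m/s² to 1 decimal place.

Required deceleration ≈ 2.4 m/s²

72.9 ft/s × 0.3048 = 22.2199 m/s.
Distance covered during reaction = 22.2199 × 1.3 = 28.886 m.
Distance available for braking: 131 − 28.886 = 102.114 m.
v² = 2a·d ⇒ a = v²/(2d) = 22.2199² / (2 × 102.114) = 493.724 / 204.228 = 2.4175 m/s².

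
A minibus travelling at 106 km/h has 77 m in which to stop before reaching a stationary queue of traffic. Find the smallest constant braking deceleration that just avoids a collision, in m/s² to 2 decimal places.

106 km/h ÷ 3.6 = 29.4444 m/s.
v² = 2a·d ⇒ a = v²/(2d) = 29.4444² / (2 × 77.000) = 866.973 / 154.000 = 5.6297 m/s².

Required deceleration ≈ 5.63 m/s²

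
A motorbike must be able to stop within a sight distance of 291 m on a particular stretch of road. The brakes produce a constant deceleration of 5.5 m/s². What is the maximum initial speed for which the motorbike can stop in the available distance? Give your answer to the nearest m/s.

v²/(2a) = d ⇒ v = √(2 × 5.500 × 291) = √3201.00 = 56.5774 m/s.

Maximum speed ≈ 57 m/s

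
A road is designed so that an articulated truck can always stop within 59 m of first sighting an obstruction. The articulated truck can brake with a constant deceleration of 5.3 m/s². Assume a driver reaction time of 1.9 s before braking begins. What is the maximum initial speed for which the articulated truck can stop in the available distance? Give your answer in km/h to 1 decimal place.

Maximum speed ≈ 60.8 km/h

Stopping distance: v·t_r + v²/(2a) = 59 with t_r = 1.9 s and a = 5.300 m/s².
So v² + 20.140 v − 625.40 = 0.
Positive root: v = −a·t_r + √((a·t_r)² + 2a·d) = −10.070 + √(101.405 + 625.40) = 16.8893 m/s.
16.8893 m/s × 3.6 = 60.801 km/h.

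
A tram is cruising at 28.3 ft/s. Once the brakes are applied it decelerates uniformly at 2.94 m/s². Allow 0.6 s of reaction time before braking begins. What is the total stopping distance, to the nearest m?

28.3 ft/s × 0.3048 = 8.6258 m/s.
Reaction distance = v·t_r = 8.6258 × 0.6 = 5.175 m.
Braking distance = v²/(2a) = 8.6258² / (2 × 2.940) = 74.404 / 5.880 = 12.654 m.
Total = 5.175 + 12.654 = 17.829 m.

Total stopping distance ≈ 18 m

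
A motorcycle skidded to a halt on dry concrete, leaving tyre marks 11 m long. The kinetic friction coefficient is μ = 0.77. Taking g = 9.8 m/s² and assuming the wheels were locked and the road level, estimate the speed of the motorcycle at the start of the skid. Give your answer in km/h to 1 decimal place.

Initial speed ≈ 46.4 km/h

Deceleration a = μg = 0.77 × 9.8 = 7.546 m/s².
v = √(2a·d) = √(2 × 7.546 × 11) = √166.012 = 12.8846 m/s.
= 12.8846 × 3.6 = 46.385 km/h.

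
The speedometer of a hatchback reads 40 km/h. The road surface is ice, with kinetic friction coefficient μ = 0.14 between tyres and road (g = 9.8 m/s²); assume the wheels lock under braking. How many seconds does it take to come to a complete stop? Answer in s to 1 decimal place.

Braking time ≈ 8.1 s

40 km/h ÷ 3.6 = 11.1111 m/s.
a = μg = 0.14 × 9.8 = 1.372 m/s².
Braking time = v/a = 11.1111 / 1.372 = 8.098 s.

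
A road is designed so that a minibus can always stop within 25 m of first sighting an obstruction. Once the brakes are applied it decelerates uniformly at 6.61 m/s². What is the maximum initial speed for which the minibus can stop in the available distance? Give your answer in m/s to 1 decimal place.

v²/(2a) = d ⇒ v = √(2 × 6.610 × 25) = √330.50 = 18.1797 m/s.

Maximum speed ≈ 18.2 m/s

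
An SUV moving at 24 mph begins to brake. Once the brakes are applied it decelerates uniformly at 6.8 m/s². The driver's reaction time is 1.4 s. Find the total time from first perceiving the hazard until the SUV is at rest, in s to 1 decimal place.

Total time ≈ 3.0 s

24 mph × 0.44704 = 10.7290 m/s.
Braking time = v/a = 10.7290 / 6.800 = 1.578 s.
Total = 1.4 + 1.578 = 2.978 s.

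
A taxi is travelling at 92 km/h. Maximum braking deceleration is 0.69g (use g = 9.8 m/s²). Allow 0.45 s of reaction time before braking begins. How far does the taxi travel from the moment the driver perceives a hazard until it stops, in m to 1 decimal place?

92 km/h ÷ 3.6 = 25.5556 m/s.
a = 0.69 × 9.8 = 6.762 m/s².
Reaction distance = v·t_r = 25.5556 × 0.45 = 11.500 m.
Braking distance = v²/(2a) = 25.5556² / (2 × 6.762) = 653.089 / 13.524 = 48.291 m.
Total = 11.500 + 48.291 = 59.791 m.

Total stopping distance ≈ 59.8 m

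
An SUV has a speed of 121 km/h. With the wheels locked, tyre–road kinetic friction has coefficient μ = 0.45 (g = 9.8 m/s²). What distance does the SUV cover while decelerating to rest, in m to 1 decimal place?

Braking distance ≈ 128.1 m

121 km/h ÷ 3.6 = 33.6111 m/s.
a = μg = 0.45 × 9.8 = 4.410 m/s².
Braking distance = v²/(2a) = 33.6111² / (2 × 4.410) = 1129.706 / 8.820 = 128.085 m.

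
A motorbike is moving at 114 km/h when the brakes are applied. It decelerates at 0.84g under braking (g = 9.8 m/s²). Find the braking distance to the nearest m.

114 km/h ÷ 3.6 = 31.6667 m/s.
a = 0.84 × 9.8 = 8.232 m/s².
Braking distance = v²/(2a) = 31.6667² / (2 × 8.232) = 1002.780 / 16.464 = 60.907 m.

Braking distance ≈ 61 m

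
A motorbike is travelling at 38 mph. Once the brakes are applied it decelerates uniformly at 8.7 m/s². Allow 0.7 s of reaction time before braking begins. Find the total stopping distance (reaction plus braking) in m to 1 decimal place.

38 mph × 0.44704 = 16.9875 m/s.
Reaction distance = v·t_r = 16.9875 × 0.7 = 11.891 m.
Braking distance = v²/(2a) = 16.9875² / (2 × 8.700) = 288.575 / 17.400 = 16.585 m.
Total = 11.891 + 16.585 = 28.476 m.

Total stopping distance ≈ 28.5 m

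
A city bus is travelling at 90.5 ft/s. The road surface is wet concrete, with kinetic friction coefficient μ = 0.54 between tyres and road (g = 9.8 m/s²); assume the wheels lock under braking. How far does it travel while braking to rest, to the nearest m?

Braking distance ≈ 72 m

90.5 ft/s × 0.3048 = 27.5844 m/s.
a = μg = 0.54 × 9.8 = 5.292 m/s².
Braking distance = v²/(2a) = 27.5844² / (2 × 5.292) = 760.899 / 10.584 = 71.891 m.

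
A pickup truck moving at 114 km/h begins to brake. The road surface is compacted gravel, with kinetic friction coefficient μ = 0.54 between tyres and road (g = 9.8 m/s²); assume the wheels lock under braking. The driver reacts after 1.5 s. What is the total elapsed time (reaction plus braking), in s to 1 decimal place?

114 km/h ÷ 3.6 = 31.6667 m/s.
a = μg = 0.54 × 9.8 = 5.292 m/s².
Braking time = v/a = 31.6667 / 5.292 = 5.984 s.
Total = 1.5 + 5.984 = 7.484 s.

Total time ≈ 7.5 s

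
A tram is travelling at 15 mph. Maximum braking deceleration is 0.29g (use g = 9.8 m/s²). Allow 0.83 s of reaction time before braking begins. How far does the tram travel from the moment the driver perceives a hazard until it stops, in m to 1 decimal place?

15 mph × 0.44704 = 6.7056 m/s.
a = 0.29 × 9.8 = 2.842 m/s².
Reaction distance = v·t_r = 6.7056 × 0.83 = 5.566 m.
Braking distance = v²/(2a) = 6.7056² / (2 × 2.842) = 44.965 / 5.684 = 7.911 m.
Total = 5.566 + 7.911 = 13.477 m.

Total stopping distance ≈ 13.5 m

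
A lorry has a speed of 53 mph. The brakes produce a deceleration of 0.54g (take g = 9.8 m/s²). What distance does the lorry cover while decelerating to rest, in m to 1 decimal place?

53 mph × 0.44704 = 23.6931 m/s.
a = 0.54 × 9.8 = 5.292 m/s².
Braking distance = v²/(2a) = 23.6931² / (2 × 5.292) = 561.363 / 10.584 = 53.039 m.

Braking distance ≈ 53.0 m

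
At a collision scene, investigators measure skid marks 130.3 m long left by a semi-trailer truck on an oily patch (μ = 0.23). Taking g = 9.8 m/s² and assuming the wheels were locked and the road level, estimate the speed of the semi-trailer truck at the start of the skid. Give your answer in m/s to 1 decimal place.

Deceleration a = μg = 0.23 × 9.8 = 2.254 m/s².
v = √(2a·d) = √(2 × 2.254 × 130.3) = √587.392 = 24.2362 m/s.

Initial speed ≈ 24.2 m/s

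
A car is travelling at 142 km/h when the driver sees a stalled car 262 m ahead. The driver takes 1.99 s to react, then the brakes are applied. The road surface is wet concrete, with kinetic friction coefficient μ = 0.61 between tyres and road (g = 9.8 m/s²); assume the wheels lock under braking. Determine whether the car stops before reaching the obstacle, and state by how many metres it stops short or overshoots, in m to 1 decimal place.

142 km/h ÷ 3.6 = 39.4444 m/s.
a = μg = 0.61 × 9.8 = 5.978 m/s².
Reaction distance = 39.4444 × 1.99 = 78.494 m.
Braking distance = v²/(2a) = 1555.861 / 11.956 = 130.132 m.
Total stopping distance = 78.494 + 130.132 = 208.626 m, vs 262 m available — it stops with 262 − 208.626 = 53.374 m to spare.

Yes — it stops 53.4 m short of the obstacle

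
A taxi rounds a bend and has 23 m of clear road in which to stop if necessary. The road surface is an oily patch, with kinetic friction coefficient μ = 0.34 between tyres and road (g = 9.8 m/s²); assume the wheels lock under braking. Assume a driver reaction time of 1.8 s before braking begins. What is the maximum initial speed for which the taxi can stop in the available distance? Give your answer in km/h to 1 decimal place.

Maximum speed ≈ 27.9 km/h

a = μg = 0.34 × 9.8 = 3.332 m/s².
Stopping distance: v·t_r + v²/(2a) = 23 with t_r = 1.8 s and a = 3.332 m/s².
So v² + 11.995 v − 153.27 = 0.
Positive root: v = −a·t_r + √((a·t_r)² + 2a·d) = −5.998 + √(35.976 + 153.27) = 7.7587 m/s.
7.7587 m/s × 3.6 = 27.931 km/h.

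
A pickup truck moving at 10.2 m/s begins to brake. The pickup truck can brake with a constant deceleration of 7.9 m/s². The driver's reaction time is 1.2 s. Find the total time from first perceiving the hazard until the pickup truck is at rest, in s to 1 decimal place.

Braking time = v/a = 10.2000 / 7.900 = 1.291 s.
Total = 1.2 + 1.291 = 2.491 s.

Total time ≈ 2.5 s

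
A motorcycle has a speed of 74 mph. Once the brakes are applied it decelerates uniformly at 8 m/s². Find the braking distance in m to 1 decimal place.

Braking distance ≈ 68.4 m

74 mph × 0.44704 = 33.0810 m/s.
Braking distance = v²/(2a) = 33.0810² / (2 × 8.000) = 1094.353 / 16.000 = 68.397 m.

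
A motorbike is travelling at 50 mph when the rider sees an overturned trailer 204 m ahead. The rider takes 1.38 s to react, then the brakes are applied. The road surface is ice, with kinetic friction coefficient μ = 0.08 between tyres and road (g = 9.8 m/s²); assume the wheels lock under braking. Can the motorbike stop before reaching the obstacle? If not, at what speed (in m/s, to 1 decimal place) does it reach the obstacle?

50 mph × 0.44704 = 22.3520 m/s.
a = μg = 0.08 × 9.8 = 0.784 m/s².
Reaction distance = 22.3520 × 1.38 = 30.846 m.
Braking distance needed to stop: v²/(2a) = 499.612 / 1.568 = 318.630 m, so total needed = 30.846 + 318.630 = 349.476 m > 204 m — it cannot stop.
Distance remaining when braking begins: 204 − 30.846 = 173.154 m.
v² = v₀² − 2a·d = 499.612 − 2 × 0.784 × 173.154 = 228.107 m²/s².
v = √228.107 = 15.103 m/s.

No — it strikes the obstacle at 15.1 m/s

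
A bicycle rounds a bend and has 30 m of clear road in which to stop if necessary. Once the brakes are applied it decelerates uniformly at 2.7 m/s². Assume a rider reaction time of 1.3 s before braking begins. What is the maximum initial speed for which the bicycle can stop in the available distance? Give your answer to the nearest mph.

Stopping distance: v·t_r + v²/(2a) = 30 with t_r = 1.3 s and a = 2.700 m/s².
So v² + 7.020 v − 162.00 = 0.
Positive root: v = −a·t_r + √((a·t_r)² + 2a·d) = −3.510 + √(12.320 + 162.00) = 9.6930 m/s.
9.6930 m/s ÷ 0.44704 = 21.683 mph.

Maximum speed ≈ 22 mph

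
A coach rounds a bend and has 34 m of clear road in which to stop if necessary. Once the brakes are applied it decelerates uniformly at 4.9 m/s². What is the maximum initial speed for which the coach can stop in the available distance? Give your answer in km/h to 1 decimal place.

v²/(2a) = d ⇒ v = √(2 × 4.900 × 34) = √333.20 = 18.2538 m/s.
18.2538 m/s × 3.6 = 65.714 km/h.

Maximum speed ≈ 65.7 km/h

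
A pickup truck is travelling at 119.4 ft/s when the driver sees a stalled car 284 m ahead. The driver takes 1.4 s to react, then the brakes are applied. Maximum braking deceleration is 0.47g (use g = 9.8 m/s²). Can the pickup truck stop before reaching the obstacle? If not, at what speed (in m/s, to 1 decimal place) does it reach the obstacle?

119.4 ft/s × 0.3048 = 36.3931 m/s.
a = 0.47 × 9.8 = 4.606 m/s².
Reaction distance = 36.3931 × 1.4 = 50.950 m.
Braking distance = v²/(2a) = 1324.458 / 9.212 = 143.775 m.
Total stopping distance = 50.950 + 143.775 = 194.725 m, vs 284 m available — it stops with 284 − 194.725 = 89.275 m to spare.

Yes — it stops about 89.3 m short of the obstacle, so it never reaches it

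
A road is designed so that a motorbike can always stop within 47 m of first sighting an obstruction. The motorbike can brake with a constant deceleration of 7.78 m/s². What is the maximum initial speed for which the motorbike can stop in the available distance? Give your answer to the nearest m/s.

v²/(2a) = d ⇒ v = √(2 × 7.780 × 47) = √731.32 = 27.0429 m/s.

Maximum speed ≈ 27 m/s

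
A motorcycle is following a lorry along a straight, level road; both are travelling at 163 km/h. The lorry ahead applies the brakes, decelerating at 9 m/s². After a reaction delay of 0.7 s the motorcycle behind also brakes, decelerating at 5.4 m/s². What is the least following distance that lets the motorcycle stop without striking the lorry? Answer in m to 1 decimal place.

Minimum gap ≈ 107.6 m

163 km/h ÷ 3.6 = 45.2778 m/s.
Leader travels v²/(2a_L) = 2050.079 / 18.000 = 113.893 m before stopping.
Follower covers v·t_r = 45.2778 × 0.7 = 31.694 m while reacting, then v²/(2a_F) = 2050.079 / 10.800 = 189.822 m while braking, for a total of 31.694 + 189.822 = 221.516 m.
Since a_F ≤ a_L and the follower starts braking later, the follower is never slower than the leader, so the closest approach is when both have stopped.
Minimum gap = 221.516 − 113.893 = 107.623 m.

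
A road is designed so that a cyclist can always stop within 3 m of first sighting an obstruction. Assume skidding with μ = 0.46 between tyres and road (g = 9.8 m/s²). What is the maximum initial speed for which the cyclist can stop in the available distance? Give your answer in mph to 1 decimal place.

a = μg = 0.46 × 9.8 = 4.508 m/s².
v²/(2a) = d ⇒ v = √(2 × 4.508 × 3) = √27.05 = 5.2010 m/s.
5.2010 m/s ÷ 0.44704 = 11.634 mph.

Maximum speed ≈ 11.6 mph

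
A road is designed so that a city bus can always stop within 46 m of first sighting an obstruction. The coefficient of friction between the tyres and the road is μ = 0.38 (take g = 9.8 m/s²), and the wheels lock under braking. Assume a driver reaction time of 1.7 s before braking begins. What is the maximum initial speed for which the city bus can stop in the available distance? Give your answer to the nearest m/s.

Maximum speed ≈ 13 m/s

a = μg = 0.38 × 9.8 = 3.724 m/s².
Stopping distance: v·t_r + v²/(2a) = 46 with t_r = 1.7 s and a = 3.724 m/s².
So v² + 12.662 v − 342.61 = 0.
Positive root: v = −a·t_r + √((a·t_r)² + 2a·d) = −6.331 + √(40.082 + 342.61) = 13.2315 m/s.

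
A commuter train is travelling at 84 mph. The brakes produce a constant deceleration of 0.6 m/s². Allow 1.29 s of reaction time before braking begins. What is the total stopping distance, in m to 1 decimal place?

Total stopping distance ≈ 1223.5 m

84 mph × 0.44704 = 37.5514 m/s.
Reaction distance = v·t_r = 37.5514 × 1.29 = 48.441 m.
Braking distance = v²/(2a) = 37.5514² / (2 × 0.600) = 1410.108 / 1.200 = 1175.090 m.
Total = 48.441 + 1175.090 = 1223.531 m.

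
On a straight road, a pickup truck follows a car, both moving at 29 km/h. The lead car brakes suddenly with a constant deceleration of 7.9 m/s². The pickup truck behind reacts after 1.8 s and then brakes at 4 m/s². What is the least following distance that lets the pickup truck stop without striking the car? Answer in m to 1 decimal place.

29 km/h ÷ 3.6 = 8.0556 m/s.
Leader travels v²/(2a_L) = 64.893 / 15.800 = 4.107 m before stopping.
Follower covers v·t_r = 8.0556 × 1.8 = 14.500 m while reacting, then v²/(2a_F) = 64.893 / 8.000 = 8.112 m while braking, for a total of 14.500 + 8.112 = 22.612 m.
Since a_F ≤ a_L and the follower starts braking later, the follower is never slower than the leader, so the closest approach is when both have stopped.
Minimum gap = 22.612 − 4.107 = 18.505 m.

Minimum gap ≈ 18.5 m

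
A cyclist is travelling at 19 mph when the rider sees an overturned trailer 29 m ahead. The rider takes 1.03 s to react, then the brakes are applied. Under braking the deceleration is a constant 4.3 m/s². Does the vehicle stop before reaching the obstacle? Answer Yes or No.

19 mph × 0.44704 = 8.4938 m/s.
Reaction distance = 8.4938 × 1.03 = 8.749 m.
Braking distance = v²/(2a) = 72.145 / 8.600 = 8.389 m.
Total stopping distance = 8.749 + 8.389 = 17.138 m, vs 29 m available — it stops with 29 − 17.138 = 11.862 m to spare.

Yes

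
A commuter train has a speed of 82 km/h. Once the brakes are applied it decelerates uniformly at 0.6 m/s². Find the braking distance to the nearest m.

82 km/h ÷ 3.6 = 22.7778 m/s.
Braking distance = v²/(2a) = 22.7778² / (2 × 0.600) = 518.828 / 1.200 = 432.357 m.

Braking distance ≈ 432 m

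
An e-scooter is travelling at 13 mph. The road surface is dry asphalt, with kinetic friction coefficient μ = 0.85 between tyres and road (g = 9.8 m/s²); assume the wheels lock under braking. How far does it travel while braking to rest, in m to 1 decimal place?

Braking distance ≈ 2.0 m

13 mph × 0.44704 = 5.8115 m/s.
a = μg = 0.85 × 9.8 = 8.330 m/s².
Braking distance = v²/(2a) = 5.8115² / (2 × 8.330) = 33.774 / 16.660 = 2.027 m.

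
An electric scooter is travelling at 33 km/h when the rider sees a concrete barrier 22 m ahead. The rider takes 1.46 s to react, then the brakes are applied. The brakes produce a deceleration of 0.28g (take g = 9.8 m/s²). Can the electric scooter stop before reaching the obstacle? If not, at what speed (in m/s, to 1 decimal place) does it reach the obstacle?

No — it strikes the obstacle at 6.1 m/s

33 km/h ÷ 3.6 = 9.1667 m/s.
a = 0.28 × 9.8 = 2.744 m/s².
Reaction distance = 9.1667 × 1.46 = 13.383 m.
Braking distance needed to stop: v²/(2a) = 84.028 / 5.488 = 15.311 m, so total needed = 13.383 + 15.311 = 28.694 m > 22 m — it cannot stop.
Distance remaining when braking begins: 22 − 13.383 = 8.617 m.
v² = v₀² − 2a·d = 84.028 − 2 × 2.744 × 8.617 = 36.738 m²/s².
v = √36.738 = 6.061 m/s.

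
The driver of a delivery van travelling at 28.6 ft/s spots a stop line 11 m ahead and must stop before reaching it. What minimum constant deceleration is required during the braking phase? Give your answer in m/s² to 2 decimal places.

28.6 ft/s × 0.3048 = 8.7173 m/s.
v² = 2a·d ⇒ a = v²/(2d) = 8.7173² / (2 × 11.000) = 75.991 / 22.000 = 3.4541 m/s².

Required deceleration ≈ 3.45 m/s²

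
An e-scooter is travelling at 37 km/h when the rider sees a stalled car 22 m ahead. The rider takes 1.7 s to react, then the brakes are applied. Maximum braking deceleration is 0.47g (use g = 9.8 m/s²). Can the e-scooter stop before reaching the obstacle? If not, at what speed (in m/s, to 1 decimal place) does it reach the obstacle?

No — it strikes the obstacle at 8.0 m/s

37 km/h ÷ 3.6 = 10.2778 m/s.
a = 0.47 × 9.8 = 4.606 m/s².
Reaction distance = 10.2778 × 1.7 = 17.472 m.
Braking distance needed to stop: v²/(2a) = 105.633 / 9.212 = 11.467 m, so total needed = 17.472 + 11.467 = 28.939 m > 22 m — it cannot stop.
Distance remaining when braking begins: 22 − 17.472 = 4.528 m.
v² = v₀² − 2a·d = 105.633 − 2 × 4.606 × 4.528 = 63.921 m²/s².
v = √63.921 = 7.995 m/s.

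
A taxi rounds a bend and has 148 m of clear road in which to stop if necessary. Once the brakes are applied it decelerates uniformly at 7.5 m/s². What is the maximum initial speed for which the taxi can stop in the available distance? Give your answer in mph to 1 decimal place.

v²/(2a) = d ⇒ v = √(2 × 7.500 × 148) = √2220.00 = 47.1169 m/s.
47.1169 m/s ÷ 0.44704 = 105.398 mph.

Maximum speed ≈ 105.4 mph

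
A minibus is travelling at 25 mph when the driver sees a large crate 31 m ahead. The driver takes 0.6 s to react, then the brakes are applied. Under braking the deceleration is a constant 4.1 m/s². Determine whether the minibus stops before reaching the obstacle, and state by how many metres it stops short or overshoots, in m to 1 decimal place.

Yes — it stops 9.1 m short of the obstacle

25 mph × 0.44704 = 11.1760 m/s.
Reaction distance = 11.1760 × 0.6 = 6.706 m.
Braking distance = v²/(2a) = 124.903 / 8.200 = 15.232 m.
Total stopping distance = 6.706 + 15.232 = 21.938 m, vs 31 m available — it stops with 31 − 21.938 = 9.062 m to spare.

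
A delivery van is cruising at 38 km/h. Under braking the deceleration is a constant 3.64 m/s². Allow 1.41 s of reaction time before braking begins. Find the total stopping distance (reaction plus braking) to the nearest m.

38 km/h ÷ 3.6 = 10.5556 m/s.
Reaction distance = v·t_r = 10.5556 × 1.41 = 14.883 m.
Braking distance = v²/(2a) = 10.5556² / (2 × 3.640) = 111.421 / 7.280 = 15.305 m.
Total = 14.883 + 15.305 = 30.188 m.

Total stopping distance ≈ 30 m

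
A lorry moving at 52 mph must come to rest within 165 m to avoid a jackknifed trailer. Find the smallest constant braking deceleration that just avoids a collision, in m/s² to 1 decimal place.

Required deceleration ≈ 1.6 m/s²

52 mph × 0.44704 = 23.2461 m/s.
v² = 2a·d ⇒ a = v²/(2d) = 23.2461² / (2 × 165.000) = 540.381 / 330.000 = 1.6375 m/s².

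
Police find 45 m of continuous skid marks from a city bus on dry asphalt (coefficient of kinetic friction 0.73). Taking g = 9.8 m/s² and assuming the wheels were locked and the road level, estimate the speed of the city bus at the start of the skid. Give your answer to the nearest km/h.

Initial speed ≈ 91 km/h

Deceleration a = μg = 0.73 × 9.8 = 7.154 m/s².
v = √(2a·d) = √(2 × 7.154 × 45) = √643.860 = 25.3744 m/s.
= 25.3744 × 3.6 = 91.348 km/h.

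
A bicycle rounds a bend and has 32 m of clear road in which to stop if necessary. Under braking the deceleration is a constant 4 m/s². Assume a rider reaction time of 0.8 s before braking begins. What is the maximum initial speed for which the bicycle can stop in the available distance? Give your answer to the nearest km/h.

Maximum speed ≈ 47 km/h

Stopping distance: v·t_r + v²/(2a) = 32 with t_r = 0.8 s and a = 4.000 m/s².
So v² + 6.400 v − 256.00 = 0.
Positive root: v = −a·t_r + √((a·t_r)² + 2a·d) = −3.200 + √(10.240 + 256.00) = 13.1169 m/s.
13.1169 m/s × 3.6 = 47.221 km/h.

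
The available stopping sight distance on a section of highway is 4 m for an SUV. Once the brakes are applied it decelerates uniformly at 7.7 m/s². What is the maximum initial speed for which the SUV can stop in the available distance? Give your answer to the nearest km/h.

v²/(2a) = d ⇒ v = √(2 × 7.700 × 4) = √61.60 = 7.8486 m/s.
7.8486 m/s × 3.6 = 28.255 km/h.

Maximum speed ≈ 28 km/h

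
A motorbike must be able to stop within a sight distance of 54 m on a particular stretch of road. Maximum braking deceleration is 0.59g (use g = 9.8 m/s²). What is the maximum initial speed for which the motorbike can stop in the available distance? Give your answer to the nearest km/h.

Maximum speed ≈ 90 km/h

a = 0.59 × 9.8 = 5.782 m/s².
v²/(2a) = d ⇒ v = √(2 × 5.782 × 54) = √624.46 = 24.9892 m/s.
24.9892 m/s × 3.6 = 89.961 km/h.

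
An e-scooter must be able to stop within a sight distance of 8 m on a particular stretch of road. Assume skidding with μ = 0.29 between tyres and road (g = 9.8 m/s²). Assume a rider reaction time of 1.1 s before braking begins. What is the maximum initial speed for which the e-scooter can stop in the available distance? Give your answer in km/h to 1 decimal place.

a = μg = 0.29 × 9.8 = 2.842 m/s².
Stopping distance: v·t_r + v²/(2a) = 8 with t_r = 1.1 s and a = 2.842 m/s².
So v² + 6.252 v − 45.47 = 0.
Positive root: v = −a·t_r + √((a·t_r)² + 2a·d) = −3.126 + √(9.772 + 45.47) = 4.3065 m/s.
4.3065 m/s × 3.6 = 15.503 km/h.

Maximum speed ≈ 15.5 km/h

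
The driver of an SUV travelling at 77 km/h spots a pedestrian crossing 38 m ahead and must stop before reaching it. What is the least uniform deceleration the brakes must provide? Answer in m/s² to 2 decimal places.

77 km/h ÷ 3.6 = 21.3889 m/s.
v² = 2a·d ⇒ a = v²/(2d) = 21.3889² / (2 × 38.000) = 457.485 / 76.000 = 6.0195 m/s².

Required deceleration ≈ 6.02 m/s²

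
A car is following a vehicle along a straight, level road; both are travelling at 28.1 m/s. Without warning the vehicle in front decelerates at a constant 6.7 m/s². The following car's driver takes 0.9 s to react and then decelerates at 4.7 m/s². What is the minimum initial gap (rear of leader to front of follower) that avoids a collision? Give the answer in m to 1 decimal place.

Leader travels v²/(2a_L) = 789.610 / 13.400 = 58.926 m before stopping.
Follower covers v·t_r = 28.1000 × 0.9 = 25.290 m while reacting, then v²/(2a_F) = 789.610 / 9.400 = 84.001 m while braking, for a total of 25.290 + 84.001 = 109.291 m.
Since a_F ≤ a_L and the follower starts braking later, the follower is never slower than the leader, so the closest approach is when both have stopped.
Minimum gap = 109.291 − 58.926 = 50.365 m.

Minimum gap ≈ 50.4 m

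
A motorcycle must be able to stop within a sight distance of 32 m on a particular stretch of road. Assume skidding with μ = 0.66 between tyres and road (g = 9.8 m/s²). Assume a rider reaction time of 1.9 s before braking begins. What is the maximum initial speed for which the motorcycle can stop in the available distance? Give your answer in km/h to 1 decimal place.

a = μg = 0.66 × 9.8 = 6.468 m/s².
Stopping distance: v·t_r + v²/(2a) = 32 with t_r = 1.9 s and a = 6.468 m/s².
So v² + 24.578 v − 413.95 = 0.
Positive root: v = −a·t_r + √((a·t_r)² + 2a·d) = −12.289 + √(151.020 + 413.95) = 11.4801 m/s.
11.4801 m/s × 3.6 = 41.328 km/h.

Maximum speed ≈ 41.3 km/h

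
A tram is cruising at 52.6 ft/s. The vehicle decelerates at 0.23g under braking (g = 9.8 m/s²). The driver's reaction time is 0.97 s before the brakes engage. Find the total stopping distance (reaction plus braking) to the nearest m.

52.6 ft/s × 0.3048 = 16.0325 m/s.
a = 0.23 × 9.8 = 2.254 m/s².
Reaction distance = v·t_r = 16.0325 × 0.97 = 15.552 m.
Braking distance = v²/(2a) = 16.0325² / (2 × 2.254) = 257.041 / 4.508 = 57.019 m.
Total = 15.552 + 57.019 = 72.571 m.

Total stopping distance ≈ 73 m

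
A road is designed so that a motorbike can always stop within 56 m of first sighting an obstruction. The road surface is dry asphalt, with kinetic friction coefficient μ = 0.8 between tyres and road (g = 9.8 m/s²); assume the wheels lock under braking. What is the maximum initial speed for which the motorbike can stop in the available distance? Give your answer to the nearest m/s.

a = μg = 0.8 × 9.8 = 7.840 m/s².
v²/(2a) = d ⇒ v = √(2 × 7.840 × 56) = √878.08 = 29.6324 m/s.

Maximum speed ≈ 30 m/s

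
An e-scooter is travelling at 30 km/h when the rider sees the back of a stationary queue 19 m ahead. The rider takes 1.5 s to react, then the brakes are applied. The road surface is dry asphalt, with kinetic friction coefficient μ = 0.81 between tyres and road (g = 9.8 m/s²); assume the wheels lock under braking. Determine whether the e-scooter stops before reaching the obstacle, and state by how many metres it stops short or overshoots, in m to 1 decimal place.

Yes — it stops 2.1 m short of the obstacle

30 km/h ÷ 3.6 = 8.3333 m/s.
a = μg = 0.81 × 9.8 = 7.938 m/s².
Reaction distance = 8.3333 × 1.5 = 12.500 m.
Braking distance = v²/(2a) = 69.444 / 15.876 = 4.374 m.
Total stopping distance = 12.500 + 4.374 = 16.874 m, vs 19 m available — it stops with 19 − 16.874 = 2.126 m to spare.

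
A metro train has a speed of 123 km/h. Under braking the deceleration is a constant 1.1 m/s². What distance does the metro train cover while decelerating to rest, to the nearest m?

123 km/h ÷ 3.6 = 34.1667 m/s.
Braking distance = v²/(2a) = 34.1667² / (2 × 1.100) = 1167.363 / 2.200 = 530.620 m.

Braking distance ≈ 531 m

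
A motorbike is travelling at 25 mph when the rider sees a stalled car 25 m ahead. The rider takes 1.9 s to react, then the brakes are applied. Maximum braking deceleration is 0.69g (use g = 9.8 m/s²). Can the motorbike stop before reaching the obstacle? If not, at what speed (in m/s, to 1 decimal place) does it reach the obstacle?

No — it strikes the obstacle at 8.6 m/s

25 mph × 0.44704 = 11.1760 m/s.
a = 0.69 × 9.8 = 6.762 m/s².
Reaction distance = 11.1760 × 1.9 = 21.234 m.
Braking distance needed to stop: v²/(2a) = 124.903 / 13.524 = 9.236 m, so total needed = 21.234 + 9.236 = 30.470 m > 25 m — it cannot stop.
Distance remaining when braking begins: 25 − 21.234 = 3.766 m.
v² = v₀² − 2a·d = 124.903 − 2 × 6.762 × 3.766 = 73.972 m²/s².
v = √73.972 = 8.601 m/s.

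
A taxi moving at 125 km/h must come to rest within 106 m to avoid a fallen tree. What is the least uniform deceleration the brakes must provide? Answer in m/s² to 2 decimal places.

Required deceleration ≈ 5.69 m/s²

125 km/h ÷ 3.6 = 34.7222 m/s.
v² = 2a·d ⇒ a = v²/(2d) = 34.7222² / (2 × 106.000) = 1205.631 / 212.000 = 5.6869 m/s².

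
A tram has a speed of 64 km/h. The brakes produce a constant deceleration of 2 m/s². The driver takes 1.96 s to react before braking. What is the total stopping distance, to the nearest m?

Total stopping distance ≈ 114 m

64 km/h ÷ 3.6 = 17.7778 m/s.
Reaction distance = v·t_r = 17.7778 × 1.96 = 34.844 m.
Braking distance = v²/(2a) = 17.7778² / (2 × 2.000) = 316.050 / 4.000 = 79.013 m.
Total = 34.844 + 79.013 = 113.857 m.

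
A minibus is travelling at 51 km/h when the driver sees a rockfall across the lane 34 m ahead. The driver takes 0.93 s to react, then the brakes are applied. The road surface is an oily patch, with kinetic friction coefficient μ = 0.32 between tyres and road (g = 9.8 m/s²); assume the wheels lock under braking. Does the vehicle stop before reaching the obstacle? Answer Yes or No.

51 km/h ÷ 3.6 = 14.1667 m/s.
a = μg = 0.32 × 9.8 = 3.136 m/s².
Reaction distance = 14.1667 × 0.93 = 13.175 m.
Braking distance = v²/(2a) = 200.695 / 6.272 = 31.999 m.
Total stopping distance = 13.175 + 31.999 = 45.174 m, vs 34 m available — it cannot stop in time and overshoots by 45.174 − 34 = 11.174 m.

No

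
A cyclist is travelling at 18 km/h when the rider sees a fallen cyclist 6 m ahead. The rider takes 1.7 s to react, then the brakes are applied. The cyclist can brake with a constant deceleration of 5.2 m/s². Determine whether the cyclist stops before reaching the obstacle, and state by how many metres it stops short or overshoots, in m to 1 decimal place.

18 km/h ÷ 3.6 = 5.0000 m/s.
Reaction distance = 5.0000 × 1.7 = 8.500 m.
Braking distance = v²/(2a) = 25.000 / 10.400 = 2.404 m.
Total stopping distance = 8.500 + 2.404 = 10.904 m, vs 6 m available — it cannot stop in time and overshoots by 10.904 − 6 = 4.904 m.

No — it overshoots by 4.9 m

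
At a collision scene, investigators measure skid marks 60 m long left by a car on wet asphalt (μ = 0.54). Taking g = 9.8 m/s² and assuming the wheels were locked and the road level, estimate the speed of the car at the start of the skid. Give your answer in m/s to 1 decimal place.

Deceleration a = μg = 0.54 × 9.8 = 5.292 m/s².
v = √(2a·d) = √(2 × 5.292 × 60) = √635.040 = 25.2000 m/s.

Initial speed ≈ 25.2 m/s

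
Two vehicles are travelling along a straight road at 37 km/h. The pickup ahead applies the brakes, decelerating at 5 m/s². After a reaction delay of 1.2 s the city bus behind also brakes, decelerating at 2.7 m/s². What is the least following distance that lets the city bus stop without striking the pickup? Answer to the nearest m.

37 km/h ÷ 3.6 = 10.2778 m/s.
Leader travels v²/(2a_L) = 105.633 / 10.000 = 10.563 m before stopping.
Follower covers v·t_r = 10.2778 × 1.2 = 12.333 m while reacting, then v²/(2a_F) = 105.633 / 5.400 = 19.562 m while braking, for a total of 12.333 + 19.562 = 31.895 m.
Since a_F ≤ a_L and the follower starts braking later, the follower is never slower than the leader, so the closest approach is when both have stopped.
Minimum gap = 31.895 − 10.563 = 21.332 m.

Minimum gap ≈ 21 m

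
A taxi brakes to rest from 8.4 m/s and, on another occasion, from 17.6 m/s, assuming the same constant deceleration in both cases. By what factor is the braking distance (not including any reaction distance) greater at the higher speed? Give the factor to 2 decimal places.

Factor ≈ 4.39

Braking distance d = v²/(2a), so with a fixed, d ∝ v².
Factor = (17.6/8.4)² = 2.0952² = 4.3899.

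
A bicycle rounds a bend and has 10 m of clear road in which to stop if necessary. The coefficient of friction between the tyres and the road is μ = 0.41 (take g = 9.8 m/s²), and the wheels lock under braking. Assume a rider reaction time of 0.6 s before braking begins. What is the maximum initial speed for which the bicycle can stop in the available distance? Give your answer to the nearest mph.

Maximum speed ≈ 15 mph

a = μg = 0.41 × 9.8 = 4.018 m/s².
Stopping distance: v·t_r + v²/(2a) = 10 with t_r = 0.6 s and a = 4.018 m/s².
So v² + 4.822 v − 80.36 = 0.
Positive root: v = −a·t_r + √((a·t_r)² + 2a·d) = −2.411 + √(5.813 + 80.36) = 6.8719 m/s.
6.8719 m/s ÷ 0.44704 = 15.372 mph.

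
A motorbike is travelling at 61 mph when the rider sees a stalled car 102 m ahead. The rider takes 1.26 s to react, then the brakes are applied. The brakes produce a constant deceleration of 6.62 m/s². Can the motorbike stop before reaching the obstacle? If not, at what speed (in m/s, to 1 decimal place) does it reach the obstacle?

Yes — it stops about 11.5 m short of the obstacle, so it never reaches it

61 mph × 0.44704 = 27.2694 m/s.
Reaction distance = 27.2694 × 1.26 = 34.359 m.
Braking distance = v²/(2a) = 743.620 / 13.240 = 56.165 m.
Total stopping distance = 34.359 + 56.165 = 90.524 m, vs 102 m available — it stops with 102 − 90.524 = 11.476 m to spare.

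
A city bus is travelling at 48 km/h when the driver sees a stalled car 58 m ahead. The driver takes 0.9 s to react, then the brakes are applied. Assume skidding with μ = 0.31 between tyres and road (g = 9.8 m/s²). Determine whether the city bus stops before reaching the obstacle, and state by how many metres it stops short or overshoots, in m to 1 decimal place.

Yes — it stops 16.7 m short of the obstacle

48 km/h ÷ 3.6 = 13.3333 m/s.
a = μg = 0.31 × 9.8 = 3.038 m/s².
Reaction distance = 13.3333 × 0.9 = 12.000 m.
Braking distance = v²/(2a) = 177.777 / 6.076 = 29.259 m.
Total stopping distance = 12.000 + 29.259 = 41.259 m, vs 58 m available — it stops with 58 − 41.259 = 16.741 m to spare.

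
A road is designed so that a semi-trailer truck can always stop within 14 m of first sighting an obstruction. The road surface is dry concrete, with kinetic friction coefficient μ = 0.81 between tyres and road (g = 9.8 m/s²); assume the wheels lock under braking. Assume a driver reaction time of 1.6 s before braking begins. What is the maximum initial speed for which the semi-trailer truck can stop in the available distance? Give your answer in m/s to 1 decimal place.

Maximum speed ≈ 6.9 m/s

a = μg = 0.81 × 9.8 = 7.938 m/s².
Stopping distance: v·t_r + v²/(2a) = 14 with t_r = 1.6 s and a = 7.938 m/s².
So v² + 25.402 v − 222.26 = 0.
Positive root: v = −a·t_r + √((a·t_r)² + 2a·d) = −12.701 + √(161.315 + 222.26) = 6.8841 m/s.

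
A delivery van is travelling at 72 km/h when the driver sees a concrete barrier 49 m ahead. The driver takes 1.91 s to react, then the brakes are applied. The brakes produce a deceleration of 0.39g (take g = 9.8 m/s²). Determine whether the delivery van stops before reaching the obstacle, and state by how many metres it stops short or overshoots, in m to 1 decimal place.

72 km/h ÷ 3.6 = 20.0000 m/s.
a = 0.39 × 9.8 = 3.822 m/s².
Reaction distance = 20.0000 × 1.91 = 38.200 m.
Braking distance = v²/(2a) = 400.000 / 7.644 = 52.329 m.
Total stopping distance = 38.200 + 52.329 = 90.529 m, vs 49 m available — it cannot stop in time and overshoots by 90.529 − 49 = 41.529 m.

No — it overshoots by 41.5 m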